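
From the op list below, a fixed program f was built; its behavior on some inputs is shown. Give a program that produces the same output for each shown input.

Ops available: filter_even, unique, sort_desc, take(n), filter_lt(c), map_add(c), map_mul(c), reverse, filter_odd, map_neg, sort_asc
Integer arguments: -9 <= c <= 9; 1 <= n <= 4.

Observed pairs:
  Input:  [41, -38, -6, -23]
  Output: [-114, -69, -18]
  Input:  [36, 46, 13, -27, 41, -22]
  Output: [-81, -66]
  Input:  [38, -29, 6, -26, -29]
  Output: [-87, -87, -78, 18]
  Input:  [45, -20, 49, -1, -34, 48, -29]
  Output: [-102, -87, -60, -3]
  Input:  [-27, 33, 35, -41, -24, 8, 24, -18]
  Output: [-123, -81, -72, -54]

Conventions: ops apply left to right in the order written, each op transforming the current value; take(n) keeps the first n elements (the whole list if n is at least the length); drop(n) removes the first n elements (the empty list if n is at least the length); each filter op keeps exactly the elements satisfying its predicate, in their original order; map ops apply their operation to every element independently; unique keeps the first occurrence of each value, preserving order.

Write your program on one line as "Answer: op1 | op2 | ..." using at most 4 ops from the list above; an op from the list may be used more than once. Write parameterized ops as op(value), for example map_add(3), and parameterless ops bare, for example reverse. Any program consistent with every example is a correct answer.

sort_asc | filter_lt(8) | map_mul(3)

Check, running the answer program on each example:
  [41, -38, -6, -23] -> [-38, -23, -6, 41] -> [-38, -23, -6] -> [-114, -69, -18]
  [36, 46, 13, -27, 41, -22] -> [-27, -22, 13, 36, 41, 46] -> [-27, -22] -> [-81, -66]
  [38, -29, 6, -26, -29] -> [-29, -29, -26, 6, 38] -> [-29, -29, -26, 6] -> [-87, -87, -78, 18]
  [45, -20, 49, -1, -34, 48, -29] -> [-34, -29, -20, -1, 45, 48, 49] -> [-34, -29, -20, -1] -> [-102, -87, -60, -3]
  [-27, 33, 35, -41, -24, 8, 24, -18] -> [-41, -27, -24, -18, 8, 24, 33, 35] -> [-41, -27, -24, -18] -> [-123, -81, -72, -54]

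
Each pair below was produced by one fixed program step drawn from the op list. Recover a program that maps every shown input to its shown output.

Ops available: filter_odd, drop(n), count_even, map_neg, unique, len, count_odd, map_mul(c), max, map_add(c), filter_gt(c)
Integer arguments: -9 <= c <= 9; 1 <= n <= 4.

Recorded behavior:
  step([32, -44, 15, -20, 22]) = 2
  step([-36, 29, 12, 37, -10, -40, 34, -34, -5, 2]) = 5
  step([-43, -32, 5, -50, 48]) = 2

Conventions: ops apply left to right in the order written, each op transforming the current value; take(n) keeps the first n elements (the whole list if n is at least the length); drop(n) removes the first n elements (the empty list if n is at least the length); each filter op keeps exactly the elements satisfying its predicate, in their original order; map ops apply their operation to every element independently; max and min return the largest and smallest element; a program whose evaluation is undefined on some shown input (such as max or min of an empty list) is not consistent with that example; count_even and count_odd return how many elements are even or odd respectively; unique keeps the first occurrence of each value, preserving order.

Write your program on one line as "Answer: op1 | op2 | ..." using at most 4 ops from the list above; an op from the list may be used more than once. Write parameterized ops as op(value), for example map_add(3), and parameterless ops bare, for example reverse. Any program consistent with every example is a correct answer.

map_add(7) | map_neg | drop(3) | count_odd

Check, running the answer program on each example:
  [32, -44, 15, -20, 22] -> [39, -37, 22, -13, 29] -> [-39, 37, -22, 13, -29] -> [13, -29] -> 2
  [-36, 29, 12, 37, -10, -40, 34, -34, -5, 2] -> [-29, 36, 19, 44, -3, -33, 41, -27, 2, 9] -> [29, -36, -19, -44, 3, 33, -41, 27, -2, -9] -> [-44, 3, 33, -41, 27, -2, -9] -> 5
  [-43, -32, 5, -50, 48] -> [-36, -25, 12, -43, 55] -> [36, 25, -12, 43, -55] -> [43, -55] -> 2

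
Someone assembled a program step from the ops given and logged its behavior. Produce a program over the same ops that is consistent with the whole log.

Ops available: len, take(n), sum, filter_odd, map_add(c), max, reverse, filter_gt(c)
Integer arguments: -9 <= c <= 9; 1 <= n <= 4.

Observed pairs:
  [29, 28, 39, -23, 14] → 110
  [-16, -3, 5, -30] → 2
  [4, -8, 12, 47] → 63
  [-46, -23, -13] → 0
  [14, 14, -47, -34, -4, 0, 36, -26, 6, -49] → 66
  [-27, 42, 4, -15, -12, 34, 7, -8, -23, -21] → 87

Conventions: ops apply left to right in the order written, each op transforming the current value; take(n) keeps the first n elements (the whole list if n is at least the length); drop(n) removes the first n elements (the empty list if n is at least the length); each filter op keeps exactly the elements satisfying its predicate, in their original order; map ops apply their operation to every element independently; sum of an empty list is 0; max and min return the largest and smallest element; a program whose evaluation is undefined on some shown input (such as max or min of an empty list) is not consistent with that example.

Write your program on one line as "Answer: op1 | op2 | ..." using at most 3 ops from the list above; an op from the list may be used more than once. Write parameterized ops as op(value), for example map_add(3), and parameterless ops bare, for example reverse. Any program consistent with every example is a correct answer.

reverse | filter_gt(-8) | sum

Check, running the answer program on each example:
  [29, 28, 39, -23, 14] -> [14, -23, 39, 28, 29] -> [14, 39, 28, 29] -> 110
  [-16, -3, 5, -30] -> [-30, 5, -3, -16] -> [5, -3] -> 2
  [4, -8, 12, 47] -> [47, 12, -8, 4] -> [47, 12, 4] -> 63
  [-46, -23, -13] -> [-13, -23, -46] -> [] -> 0
  [14, 14, -47, -34, -4, 0, 36, -26, 6, -49] -> [-49, 6, -26, 36, 0, -4, -34, -47, 14, 14] -> [6, 36, 0, -4, 14, 14] -> 66
  [-27, 42, 4, -15, -12, 34, 7, -8, -23, -21] -> [-21, -23, -8, 7, 34, -12, -15, 4, 42, -27] -> [7, 34, 4, 42] -> 87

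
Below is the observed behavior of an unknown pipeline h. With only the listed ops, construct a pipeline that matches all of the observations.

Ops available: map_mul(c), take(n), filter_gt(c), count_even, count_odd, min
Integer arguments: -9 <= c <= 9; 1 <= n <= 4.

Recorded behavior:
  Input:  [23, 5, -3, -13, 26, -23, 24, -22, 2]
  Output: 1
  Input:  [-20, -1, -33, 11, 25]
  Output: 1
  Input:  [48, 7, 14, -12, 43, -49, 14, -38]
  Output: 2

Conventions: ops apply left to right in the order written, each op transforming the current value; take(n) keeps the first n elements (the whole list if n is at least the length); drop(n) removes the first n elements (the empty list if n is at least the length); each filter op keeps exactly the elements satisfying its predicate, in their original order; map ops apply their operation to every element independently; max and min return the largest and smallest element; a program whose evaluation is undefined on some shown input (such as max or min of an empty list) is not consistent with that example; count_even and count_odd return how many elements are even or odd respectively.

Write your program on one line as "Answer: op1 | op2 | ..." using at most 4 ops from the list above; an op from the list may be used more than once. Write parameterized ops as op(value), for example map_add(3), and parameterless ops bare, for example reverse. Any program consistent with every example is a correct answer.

map_mul(-3) | filter_gt(1) | count_even

Check, running the answer program on each example:
  [23, 5, -3, -13, 26, -23, 24, -22, 2] -> [-69, -15, 9, 39, -78, 69, -72, 66, -6] -> [9, 39, 69, 66] -> 1
  [-20, -1, -33, 11, 25] -> [60, 3, 99, -33, -75] -> [60, 3, 99] -> 1
  [48, 7, 14, -12, 43, -49, 14, -38] -> [-144, -21, -42, 36, -129, 147, -42, 114] -> [36, 147, 114] -> 2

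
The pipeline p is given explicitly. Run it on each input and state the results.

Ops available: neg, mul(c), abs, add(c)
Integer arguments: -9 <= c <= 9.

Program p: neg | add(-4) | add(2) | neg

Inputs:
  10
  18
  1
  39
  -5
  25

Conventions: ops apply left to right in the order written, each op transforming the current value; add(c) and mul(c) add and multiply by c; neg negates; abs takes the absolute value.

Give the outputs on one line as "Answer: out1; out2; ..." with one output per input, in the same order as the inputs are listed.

Execution, op by op:
  10 -> -10 -> -14 -> -12 -> 12
  18 -> -18 -> -22 -> -20 -> 20
  1 -> -1 -> -5 -> -3 -> 3
  39 -> -39 -> -43 -> -41 -> 41
  -5 -> 5 -> 1 -> 3 -> -3
  25 -> -25 -> -29 -> -27 -> 27

12; 20; 3; 41; -3; 27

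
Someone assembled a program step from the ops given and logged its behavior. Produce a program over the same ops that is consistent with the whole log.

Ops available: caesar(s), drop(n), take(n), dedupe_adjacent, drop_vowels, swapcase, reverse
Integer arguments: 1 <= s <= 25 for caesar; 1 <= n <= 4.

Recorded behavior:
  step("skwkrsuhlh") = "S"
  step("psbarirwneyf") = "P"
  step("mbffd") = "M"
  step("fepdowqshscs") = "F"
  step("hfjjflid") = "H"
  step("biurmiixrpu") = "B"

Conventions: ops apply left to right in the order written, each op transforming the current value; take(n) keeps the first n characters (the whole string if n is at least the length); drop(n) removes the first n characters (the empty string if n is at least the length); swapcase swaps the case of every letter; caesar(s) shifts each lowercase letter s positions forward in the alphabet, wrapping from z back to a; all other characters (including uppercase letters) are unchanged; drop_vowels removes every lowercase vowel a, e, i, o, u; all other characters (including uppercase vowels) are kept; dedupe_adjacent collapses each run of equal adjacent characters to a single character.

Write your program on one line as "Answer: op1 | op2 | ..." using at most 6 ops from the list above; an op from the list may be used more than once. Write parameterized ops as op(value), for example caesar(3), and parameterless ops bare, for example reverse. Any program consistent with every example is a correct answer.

reverse | dedupe_adjacent | swapcase | reverse | take(3) | take(1)

Check, running the answer program on each example:
  "skwkrsuhlh" -> "hlhusrkwks" -> "hlhusrkwks" -> "HLHUSRKWKS" -> "SKWKRSUHLH" -> "SKW" -> "S"
  "psbarirwneyf" -> "fyenwrirabsp" -> "fyenwrirabsp" -> "FYENWRIRABSP" -> "PSBARIRWNEYF" -> "PSB" -> "P"
  "mbffd" -> "dffbm" -> "dfbm" -> "DFBM" -> "MBFD" -> "MBF" -> "M"
  "fepdowqshscs" -> "scshsqwodpef" -> "scshsqwodpef" -> "SCSHSQWODPEF" -> "FEPDOWQSHSCS" -> "FEP" -> "F"
  "hfjjflid" -> "dilfjjfh" -> "dilfjfh" -> "DILFJFH" -> "HFJFLID" -> "HFJ" -> "H"
  "biurmiixrpu" -> "uprxiimruib" -> "uprximruib" -> "UPRXIMRUIB" -> "BIURMIXRPU" -> "BIU" -> "B"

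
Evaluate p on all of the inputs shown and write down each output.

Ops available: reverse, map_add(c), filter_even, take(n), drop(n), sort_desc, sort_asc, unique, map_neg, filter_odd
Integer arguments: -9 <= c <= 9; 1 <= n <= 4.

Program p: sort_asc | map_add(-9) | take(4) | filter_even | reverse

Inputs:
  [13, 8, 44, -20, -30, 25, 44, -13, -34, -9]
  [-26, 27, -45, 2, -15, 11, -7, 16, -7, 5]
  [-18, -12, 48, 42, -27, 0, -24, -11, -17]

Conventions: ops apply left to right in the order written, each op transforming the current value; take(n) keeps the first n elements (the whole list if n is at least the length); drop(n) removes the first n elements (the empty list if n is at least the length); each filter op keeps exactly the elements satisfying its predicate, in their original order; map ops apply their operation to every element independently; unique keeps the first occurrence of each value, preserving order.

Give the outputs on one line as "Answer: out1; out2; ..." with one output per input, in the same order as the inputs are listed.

Execution, op by op:
  [13, 8, 44, -20, -30, 25, 44, -13, -34, -9] -> [-34, -30, -20, -13, -9, 8, 13, 25, 44, 44] -> [-43, -39, -29, -22, -18, -1, 4, 16, 35, 35] -> [-43, -39, -29, -22] -> [-22] -> [-22]
  [-26, 27, -45, 2, -15, 11, -7, 16, -7, 5] -> [-45, -26, -15, -7, -7, 2, 5, 11, 16, 27] -> [-54, -35, -24, -16, -16, -7, -4, 2, 7, 18] -> [-54, -35, -24, -16] -> [-54, -24, -16] -> [-16, -24, -54]
  [-18, -12, 48, 42, -27, 0, -24, -11, -17] -> [-27, -24, -18, -17, -12, -11, 0, 42, 48] -> [-36, -33, -27, -26, -21, -20, -9, 33, 39] -> [-36, -33, -27, -26] -> [-36, -26] -> [-26, -36]

[-22]; [-16, -24, -54]; [-26, -36]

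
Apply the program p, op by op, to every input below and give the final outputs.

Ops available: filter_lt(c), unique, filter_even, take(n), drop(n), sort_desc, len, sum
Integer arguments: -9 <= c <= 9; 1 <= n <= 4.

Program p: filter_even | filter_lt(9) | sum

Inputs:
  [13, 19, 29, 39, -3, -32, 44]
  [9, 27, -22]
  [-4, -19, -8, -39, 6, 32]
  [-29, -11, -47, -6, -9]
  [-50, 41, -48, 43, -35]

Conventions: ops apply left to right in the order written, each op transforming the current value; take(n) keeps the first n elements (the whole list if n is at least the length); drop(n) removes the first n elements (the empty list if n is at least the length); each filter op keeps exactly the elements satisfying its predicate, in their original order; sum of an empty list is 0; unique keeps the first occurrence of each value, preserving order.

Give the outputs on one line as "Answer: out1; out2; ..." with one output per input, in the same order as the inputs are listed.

Execution, op by op:
  [13, 19, 29, 39, -3, -32, 44] -> [-32, 44] -> [-32] -> -32
  [9, 27, -22] -> [-22] -> [-22] -> -22
  [-4, -19, -8, -39, 6, 32] -> [-4, -8, 6, 32] -> [-4, -8, 6] -> -6
  [-29, -11, -47, -6, -9] -> [-6] -> [-6] -> -6
  [-50, 41, -48, 43, -35] -> [-50, -48] -> [-50, -48] -> -98

-32; -22; -6; -6; -98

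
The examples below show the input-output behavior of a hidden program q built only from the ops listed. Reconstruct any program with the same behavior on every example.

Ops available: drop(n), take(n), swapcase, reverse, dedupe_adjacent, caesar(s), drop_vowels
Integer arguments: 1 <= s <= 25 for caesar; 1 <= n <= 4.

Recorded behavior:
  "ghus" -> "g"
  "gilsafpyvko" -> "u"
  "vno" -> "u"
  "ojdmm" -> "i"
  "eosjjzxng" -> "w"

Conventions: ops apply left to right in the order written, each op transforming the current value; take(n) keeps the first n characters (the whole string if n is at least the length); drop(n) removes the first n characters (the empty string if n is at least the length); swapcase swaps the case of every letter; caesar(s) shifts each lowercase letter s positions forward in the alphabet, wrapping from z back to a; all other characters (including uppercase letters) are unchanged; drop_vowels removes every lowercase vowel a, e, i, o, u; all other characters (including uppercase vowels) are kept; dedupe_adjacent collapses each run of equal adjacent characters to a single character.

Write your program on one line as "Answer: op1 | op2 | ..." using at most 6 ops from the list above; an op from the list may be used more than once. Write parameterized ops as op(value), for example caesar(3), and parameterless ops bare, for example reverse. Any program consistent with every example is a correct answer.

reverse | dedupe_adjacent | caesar(25) | drop(2) | take(1)

Check, running the answer program on each example:
  "ghus" -> "suhg" -> "suhg" -> "rtgf" -> "gf" -> "g"
  "gilsafpyvko" -> "okvypfaslig" -> "okvypfaslig" -> "njuxoezrkhf" -> "uxoezrkhf" -> "u"
  "vno" -> "onv" -> "onv" -> "nmu" -> "u" -> "u"
  "ojdmm" -> "mmdjo" -> "mdjo" -> "lcin" -> "in" -> "i"
  "eosjjzxng" -> "gnxzjjsoe" -> "gnxzjsoe" -> "fmwyirnd" -> "wyirnd" -> "w"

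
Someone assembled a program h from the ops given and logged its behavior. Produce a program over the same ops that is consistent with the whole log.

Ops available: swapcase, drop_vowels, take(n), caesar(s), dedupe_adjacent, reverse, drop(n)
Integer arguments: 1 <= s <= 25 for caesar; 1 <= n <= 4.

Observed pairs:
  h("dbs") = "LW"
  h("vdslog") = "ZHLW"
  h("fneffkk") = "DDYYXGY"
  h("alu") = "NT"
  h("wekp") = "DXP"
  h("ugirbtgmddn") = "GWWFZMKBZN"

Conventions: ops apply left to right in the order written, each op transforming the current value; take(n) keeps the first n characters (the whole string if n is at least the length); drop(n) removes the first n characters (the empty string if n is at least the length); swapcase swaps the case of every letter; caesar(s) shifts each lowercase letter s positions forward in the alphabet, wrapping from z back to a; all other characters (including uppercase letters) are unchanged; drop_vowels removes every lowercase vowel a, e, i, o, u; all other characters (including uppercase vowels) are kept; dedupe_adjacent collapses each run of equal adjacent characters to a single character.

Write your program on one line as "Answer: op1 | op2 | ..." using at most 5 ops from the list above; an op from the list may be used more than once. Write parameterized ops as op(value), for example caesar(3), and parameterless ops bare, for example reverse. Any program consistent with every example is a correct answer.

caesar(19) | reverse | drop_vowels | swapcase

Check, running the answer program on each example:
  "dbs" -> "wul" -> "luw" -> "lw" -> "LW"
  "vdslog" -> "owlehz" -> "zhelwo" -> "zhlw" -> "ZHLW"
  "fneffkk" -> "ygxyydd" -> "ddyyxgy" -> "ddyyxgy" -> "DDYYXGY"
  "alu" -> "ten" -> "net" -> "nt" -> "NT"
  "wekp" -> "pxdi" -> "idxp" -> "dxp" -> "DXP"
  "ugirbtgmddn" -> "nzbkumzfwwg" -> "gwwfzmukbzn" -> "gwwfzmkbzn" -> "GWWFZMKBZN"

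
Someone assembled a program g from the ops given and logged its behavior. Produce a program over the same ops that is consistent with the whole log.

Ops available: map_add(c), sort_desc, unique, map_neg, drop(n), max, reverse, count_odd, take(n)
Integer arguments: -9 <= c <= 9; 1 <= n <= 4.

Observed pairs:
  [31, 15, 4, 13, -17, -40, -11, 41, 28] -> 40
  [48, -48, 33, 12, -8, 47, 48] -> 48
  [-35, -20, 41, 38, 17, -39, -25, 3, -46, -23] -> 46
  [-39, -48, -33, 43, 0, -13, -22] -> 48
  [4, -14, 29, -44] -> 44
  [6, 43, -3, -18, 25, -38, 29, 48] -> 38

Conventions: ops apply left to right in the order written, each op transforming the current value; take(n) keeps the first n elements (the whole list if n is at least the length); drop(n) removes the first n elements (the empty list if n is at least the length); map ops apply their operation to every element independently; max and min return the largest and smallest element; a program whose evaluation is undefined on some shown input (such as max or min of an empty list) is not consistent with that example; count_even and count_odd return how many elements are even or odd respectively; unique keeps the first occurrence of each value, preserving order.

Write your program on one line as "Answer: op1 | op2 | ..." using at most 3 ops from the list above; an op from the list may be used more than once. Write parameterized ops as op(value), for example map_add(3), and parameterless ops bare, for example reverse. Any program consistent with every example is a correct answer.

map_neg | max

Check, running the answer program on each example:
  [31, 15, 4, 13, -17, -40, -11, 41, 28] -> [-31, -15, -4, -13, 17, 40, 11, -41, -28] -> 40
  [48, -48, 33, 12, -8, 47, 48] -> [-48, 48, -33, -12, 8, -47, -48] -> 48
  [-35, -20, 41, 38, 17, -39, -25, 3, -46, -23] -> [35, 20, -41, -38, -17, 39, 25, -3, 46, 23] -> 46
  [-39, -48, -33, 43, 0, -13, -22] -> [39, 48, 33, -43, 0, 13, 22] -> 48
  [4, -14, 29, -44] -> [-4, 14, -29, 44] -> 44
  [6, 43, -3, -18, 25, -38, 29, 48] -> [-6, -43, 3, 18, -25, 38, -29, -48] -> 38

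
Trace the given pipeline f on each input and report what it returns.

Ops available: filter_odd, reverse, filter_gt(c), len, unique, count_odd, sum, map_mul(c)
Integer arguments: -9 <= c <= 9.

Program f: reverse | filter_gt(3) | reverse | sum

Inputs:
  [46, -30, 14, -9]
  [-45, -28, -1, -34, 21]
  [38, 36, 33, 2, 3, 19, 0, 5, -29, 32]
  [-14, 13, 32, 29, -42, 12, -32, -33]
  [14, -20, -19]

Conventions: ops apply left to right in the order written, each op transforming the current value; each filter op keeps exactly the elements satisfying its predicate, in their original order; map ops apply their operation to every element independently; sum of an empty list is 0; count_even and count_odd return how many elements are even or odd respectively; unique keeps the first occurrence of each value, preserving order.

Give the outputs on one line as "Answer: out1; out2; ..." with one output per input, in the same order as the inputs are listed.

60; 21; 163; 86; 14

Execution, op by op:
  [46, -30, 14, -9] -> [-9, 14, -30, 46] -> [14, 46] -> [46, 14] -> 60
  [-45, -28, -1, -34, 21] -> [21, -34, -1, -28, -45] -> [21] -> [21] -> 21
  [38, 36, 33, 2, 3, 19, 0, 5, -29, 32] -> [32, -29, 5, 0, 19, 3, 2, 33, 36, 38] -> [32, 5, 19, 33, 36, 38] -> [38, 36, 33, 19, 5, 32] -> 163
  [-14, 13, 32, 29, -42, 12, -32, -33] -> [-33, -32, 12, -42, 29, 32, 13, -14] -> [12, 29, 32, 13] -> [13, 32, 29, 12] -> 86
  [14, -20, -19] -> [-19, -20, 14] -> [14] -> [14] -> 14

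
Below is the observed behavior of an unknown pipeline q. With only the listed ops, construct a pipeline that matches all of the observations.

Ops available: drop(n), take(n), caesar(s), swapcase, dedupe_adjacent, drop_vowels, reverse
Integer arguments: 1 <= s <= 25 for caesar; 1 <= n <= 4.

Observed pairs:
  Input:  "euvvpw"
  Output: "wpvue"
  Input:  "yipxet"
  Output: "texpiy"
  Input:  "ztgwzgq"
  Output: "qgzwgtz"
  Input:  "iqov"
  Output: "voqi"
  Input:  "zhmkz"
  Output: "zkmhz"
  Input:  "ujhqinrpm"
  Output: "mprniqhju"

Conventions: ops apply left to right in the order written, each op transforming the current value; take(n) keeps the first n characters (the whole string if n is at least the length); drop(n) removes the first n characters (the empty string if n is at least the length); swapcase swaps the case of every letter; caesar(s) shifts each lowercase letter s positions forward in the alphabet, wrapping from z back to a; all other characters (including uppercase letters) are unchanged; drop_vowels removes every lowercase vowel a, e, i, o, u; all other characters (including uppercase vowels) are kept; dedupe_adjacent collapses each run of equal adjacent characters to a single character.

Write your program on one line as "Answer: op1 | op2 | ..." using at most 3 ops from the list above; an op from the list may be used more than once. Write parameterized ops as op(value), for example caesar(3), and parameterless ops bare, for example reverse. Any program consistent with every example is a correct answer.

reverse | dedupe_adjacent

Check, running the answer program on each example:
  "euvvpw" -> "wpvvue" -> "wpvue"
  "yipxet" -> "texpiy" -> "texpiy"
  "ztgwzgq" -> "qgzwgtz" -> "qgzwgtz"
  "iqov" -> "voqi" -> "voqi"
  "zhmkz" -> "zkmhz" -> "zkmhz"
  "ujhqinrpm" -> "mprniqhju" -> "mprniqhju"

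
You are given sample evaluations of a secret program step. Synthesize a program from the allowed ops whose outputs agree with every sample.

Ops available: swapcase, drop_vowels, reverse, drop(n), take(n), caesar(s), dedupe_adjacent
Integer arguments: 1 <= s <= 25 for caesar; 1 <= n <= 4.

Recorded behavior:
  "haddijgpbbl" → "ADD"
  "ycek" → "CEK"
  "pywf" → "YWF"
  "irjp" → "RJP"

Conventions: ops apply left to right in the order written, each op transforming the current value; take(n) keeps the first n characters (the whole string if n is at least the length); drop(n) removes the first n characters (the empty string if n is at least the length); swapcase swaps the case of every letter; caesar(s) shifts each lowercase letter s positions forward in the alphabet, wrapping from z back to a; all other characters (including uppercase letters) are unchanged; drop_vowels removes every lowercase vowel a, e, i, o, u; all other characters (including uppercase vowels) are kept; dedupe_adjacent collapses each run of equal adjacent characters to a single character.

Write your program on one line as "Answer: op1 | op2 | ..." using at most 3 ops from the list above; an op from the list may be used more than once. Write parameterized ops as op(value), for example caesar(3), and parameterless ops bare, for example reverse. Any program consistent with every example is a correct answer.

take(4) | drop(1) | swapcase

Check, running the answer program on each example:
  "haddijgpbbl" -> "hadd" -> "add" -> "ADD"
  "ycek" -> "ycek" -> "cek" -> "CEK"
  "pywf" -> "pywf" -> "ywf" -> "YWF"
  "irjp" -> "irjp" -> "rjp" -> "RJP"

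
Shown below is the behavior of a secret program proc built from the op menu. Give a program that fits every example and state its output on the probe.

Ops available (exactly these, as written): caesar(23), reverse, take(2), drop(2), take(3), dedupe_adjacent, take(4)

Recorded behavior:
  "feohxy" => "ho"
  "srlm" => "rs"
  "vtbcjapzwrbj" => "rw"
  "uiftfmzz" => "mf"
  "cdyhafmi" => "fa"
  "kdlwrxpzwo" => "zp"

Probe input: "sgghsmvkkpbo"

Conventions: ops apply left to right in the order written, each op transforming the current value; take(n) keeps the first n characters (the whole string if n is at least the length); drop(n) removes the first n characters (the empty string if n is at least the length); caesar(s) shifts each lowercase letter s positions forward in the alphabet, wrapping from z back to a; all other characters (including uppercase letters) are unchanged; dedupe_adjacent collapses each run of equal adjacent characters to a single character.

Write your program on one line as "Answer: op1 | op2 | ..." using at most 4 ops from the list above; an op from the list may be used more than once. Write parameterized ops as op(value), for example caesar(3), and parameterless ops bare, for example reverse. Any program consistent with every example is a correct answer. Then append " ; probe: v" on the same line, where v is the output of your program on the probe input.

reverse | take(4) | drop(2) ; probe: "pk"

Check, running the answer program on each example:
  "feohxy" -> "yxhoef" -> "yxho" -> "ho"
  "srlm" -> "mlrs" -> "mlrs" -> "rs"
  "vtbcjapzwrbj" -> "jbrwzpajcbtv" -> "jbrw" -> "rw"
  "uiftfmzz" -> "zzmftfiu" -> "zzmf" -> "mf"
  "cdyhafmi" -> "imfahydc" -> "imfa" -> "fa"
  "kdlwrxpzwo" -> "owzpxrwldk" -> "owzp" -> "zp"
  probe: "sgghsmvkkpbo" -> "obpkkvmshggs" -> "obpk" -> "pk"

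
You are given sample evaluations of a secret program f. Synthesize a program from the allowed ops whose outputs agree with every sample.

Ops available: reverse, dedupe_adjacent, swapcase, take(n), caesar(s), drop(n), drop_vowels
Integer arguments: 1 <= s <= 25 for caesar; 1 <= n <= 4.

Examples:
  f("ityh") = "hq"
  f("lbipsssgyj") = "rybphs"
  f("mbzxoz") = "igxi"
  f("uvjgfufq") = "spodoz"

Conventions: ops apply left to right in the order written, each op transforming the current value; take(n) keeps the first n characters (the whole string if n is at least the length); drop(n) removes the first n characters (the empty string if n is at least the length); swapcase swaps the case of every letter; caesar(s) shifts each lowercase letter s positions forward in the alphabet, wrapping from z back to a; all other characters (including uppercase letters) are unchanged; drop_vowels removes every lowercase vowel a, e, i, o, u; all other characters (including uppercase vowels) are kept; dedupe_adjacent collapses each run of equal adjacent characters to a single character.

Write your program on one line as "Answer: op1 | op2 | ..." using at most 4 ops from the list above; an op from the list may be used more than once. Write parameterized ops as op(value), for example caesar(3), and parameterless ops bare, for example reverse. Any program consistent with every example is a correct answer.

caesar(12) | dedupe_adjacent | caesar(23) | drop(2)

Check, running the answer program on each example:
  "ityh" -> "ufkt" -> "ufkt" -> "rchq" -> "hq"
  "lbipsssgyj" -> "xnubeeeskv" -> "xnubeskv" -> "ukrybphs" -> "rybphs"
  "mbzxoz" -> "ynljal" -> "ynljal" -> "vkigxi" -> "igxi"
  "uvjgfufq" -> "ghvsrgrc" -> "ghvsrgrc" -> "despodoz" -> "spodoz"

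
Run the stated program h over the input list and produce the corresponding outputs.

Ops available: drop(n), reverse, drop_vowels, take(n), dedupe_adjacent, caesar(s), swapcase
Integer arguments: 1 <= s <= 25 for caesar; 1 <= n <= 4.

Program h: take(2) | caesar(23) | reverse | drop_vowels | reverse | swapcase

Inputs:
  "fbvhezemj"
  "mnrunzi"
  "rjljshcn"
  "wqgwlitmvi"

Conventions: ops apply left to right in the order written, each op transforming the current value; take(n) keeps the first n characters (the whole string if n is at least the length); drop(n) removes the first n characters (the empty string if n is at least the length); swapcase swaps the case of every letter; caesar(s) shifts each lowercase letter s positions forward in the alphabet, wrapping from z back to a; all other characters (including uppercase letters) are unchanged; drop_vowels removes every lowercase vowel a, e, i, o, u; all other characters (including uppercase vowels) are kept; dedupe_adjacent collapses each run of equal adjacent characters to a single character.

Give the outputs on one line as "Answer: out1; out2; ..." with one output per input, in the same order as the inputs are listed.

Execution, op by op:
  "fbvhezemj" -> "fb" -> "cy" -> "yc" -> "yc" -> "cy" -> "CY"
  "mnrunzi" -> "mn" -> "jk" -> "kj" -> "kj" -> "jk" -> "JK"
  "rjljshcn" -> "rj" -> "og" -> "go" -> "g" -> "g" -> "G"
  "wqgwlitmvi" -> "wq" -> "tn" -> "nt" -> "nt" -> "tn" -> "TN"

"CY"; "JK"; "G"; "TN"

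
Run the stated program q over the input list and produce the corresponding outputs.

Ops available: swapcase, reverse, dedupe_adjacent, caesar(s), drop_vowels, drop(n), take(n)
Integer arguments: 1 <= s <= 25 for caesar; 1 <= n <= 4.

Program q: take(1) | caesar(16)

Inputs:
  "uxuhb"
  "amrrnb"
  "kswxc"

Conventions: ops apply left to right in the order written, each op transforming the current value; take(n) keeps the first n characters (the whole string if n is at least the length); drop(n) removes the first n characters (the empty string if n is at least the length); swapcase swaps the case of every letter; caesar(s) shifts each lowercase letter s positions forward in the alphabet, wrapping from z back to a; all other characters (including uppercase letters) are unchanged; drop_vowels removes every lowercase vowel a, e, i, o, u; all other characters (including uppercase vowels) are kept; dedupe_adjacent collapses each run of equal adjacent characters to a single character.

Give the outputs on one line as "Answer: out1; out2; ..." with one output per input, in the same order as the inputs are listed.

Execution, op by op:
  "uxuhb" -> "u" -> "k"
  "amrrnb" -> "a" -> "q"
  "kswxc" -> "k" -> "a"

"k"; "q"; "a"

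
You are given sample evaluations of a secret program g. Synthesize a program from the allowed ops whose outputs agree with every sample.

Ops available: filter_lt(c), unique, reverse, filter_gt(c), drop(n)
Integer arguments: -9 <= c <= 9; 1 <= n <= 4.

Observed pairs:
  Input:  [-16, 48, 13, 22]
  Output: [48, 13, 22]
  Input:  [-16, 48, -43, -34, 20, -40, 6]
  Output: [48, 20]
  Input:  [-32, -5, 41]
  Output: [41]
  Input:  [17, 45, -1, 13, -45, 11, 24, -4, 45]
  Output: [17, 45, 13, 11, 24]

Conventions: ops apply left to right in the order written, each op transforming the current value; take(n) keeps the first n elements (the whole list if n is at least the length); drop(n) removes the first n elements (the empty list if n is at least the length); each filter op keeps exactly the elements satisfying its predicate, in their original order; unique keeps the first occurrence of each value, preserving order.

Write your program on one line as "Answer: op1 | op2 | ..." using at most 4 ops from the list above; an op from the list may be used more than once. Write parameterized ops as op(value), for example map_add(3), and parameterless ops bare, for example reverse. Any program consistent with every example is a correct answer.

filter_gt(-5) | unique | filter_gt(9)

Check, running the answer program on each example:
  [-16, 48, 13, 22] -> [48, 13, 22] -> [48, 13, 22] -> [48, 13, 22]
  [-16, 48, -43, -34, 20, -40, 6] -> [48, 20, 6] -> [48, 20, 6] -> [48, 20]
  [-32, -5, 41] -> [41] -> [41] -> [41]
  [17, 45, -1, 13, -45, 11, 24, -4, 45] -> [17, 45, -1, 13, 11, 24, -4, 45] -> [17, 45, -1, 13, 11, 24, -4] -> [17, 45, 13, 11, 24]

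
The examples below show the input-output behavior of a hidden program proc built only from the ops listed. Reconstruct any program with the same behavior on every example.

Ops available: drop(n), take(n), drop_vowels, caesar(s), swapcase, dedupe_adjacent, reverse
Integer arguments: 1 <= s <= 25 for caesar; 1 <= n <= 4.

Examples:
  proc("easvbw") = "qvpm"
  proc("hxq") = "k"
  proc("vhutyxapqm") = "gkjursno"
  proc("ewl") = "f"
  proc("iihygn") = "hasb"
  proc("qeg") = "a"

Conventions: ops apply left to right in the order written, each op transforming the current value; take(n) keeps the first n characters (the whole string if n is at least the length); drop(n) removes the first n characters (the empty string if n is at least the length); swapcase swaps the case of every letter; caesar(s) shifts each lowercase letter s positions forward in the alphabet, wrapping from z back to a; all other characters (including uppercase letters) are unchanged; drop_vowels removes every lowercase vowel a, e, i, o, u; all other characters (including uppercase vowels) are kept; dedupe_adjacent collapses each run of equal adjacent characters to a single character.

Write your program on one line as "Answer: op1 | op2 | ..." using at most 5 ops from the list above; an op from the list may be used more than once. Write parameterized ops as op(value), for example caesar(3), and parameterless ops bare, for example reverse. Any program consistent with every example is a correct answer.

drop(2) | reverse | caesar(3) | caesar(17)

Check, running the answer program on each example:
  "easvbw" -> "svbw" -> "wbvs" -> "zeyv" -> "qvpm"
  "hxq" -> "q" -> "q" -> "t" -> "k"
  "vhutyxapqm" -> "utyxapqm" -> "mqpaxytu" -> "ptsdabwx" -> "gkjursno"
  "ewl" -> "l" -> "l" -> "o" -> "f"
  "iihygn" -> "hygn" -> "ngyh" -> "qjbk" -> "hasb"
  "qeg" -> "g" -> "g" -> "j" -> "a"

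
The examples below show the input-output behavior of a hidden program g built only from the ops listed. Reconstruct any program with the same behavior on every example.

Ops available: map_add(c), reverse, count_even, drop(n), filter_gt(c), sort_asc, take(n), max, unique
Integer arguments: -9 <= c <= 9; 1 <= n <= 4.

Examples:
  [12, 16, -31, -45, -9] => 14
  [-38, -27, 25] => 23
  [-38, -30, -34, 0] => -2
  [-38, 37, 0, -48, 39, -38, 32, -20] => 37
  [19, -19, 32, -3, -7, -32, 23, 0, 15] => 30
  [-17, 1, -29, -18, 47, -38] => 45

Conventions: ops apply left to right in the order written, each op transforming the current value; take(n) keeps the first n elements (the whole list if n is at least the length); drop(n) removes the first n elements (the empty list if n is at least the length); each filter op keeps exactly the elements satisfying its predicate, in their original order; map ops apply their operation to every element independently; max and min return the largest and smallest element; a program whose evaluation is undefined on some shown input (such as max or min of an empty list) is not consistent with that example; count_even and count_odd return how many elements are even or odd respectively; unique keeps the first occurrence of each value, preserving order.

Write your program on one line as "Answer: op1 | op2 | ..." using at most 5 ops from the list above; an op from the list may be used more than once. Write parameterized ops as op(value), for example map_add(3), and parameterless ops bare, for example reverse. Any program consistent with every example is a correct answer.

map_add(-2) | unique | reverse | max

Check, running the answer program on each example:
  [12, 16, -31, -45, -9] -> [10, 14, -33, -47, -11] -> [10, 14, -33, -47, -11] -> [-11, -47, -33, 14, 10] -> 14
  [-38, -27, 25] -> [-40, -29, 23] -> [-40, -29, 23] -> [23, -29, -40] -> 23
  [-38, -30, -34, 0] -> [-40, -32, -36, -2] -> [-40, -32, -36, -2] -> [-2, -36, -32, -40] -> -2
  [-38, 37, 0, -48, 39, -38, 32, -20] -> [-40, 35, -2, -50, 37, -40, 30, -22] -> [-40, 35, -2, -50, 37, 30, -22] -> [-22, 30, 37, -50, -2, 35, -40] -> 37
  [19, -19, 32, -3, -7, -32, 23, 0, 15] -> [17, -21, 30, -5, -9, -34, 21, -2, 13] -> [17, -21, 30, -5, -9, -34, 21, -2, 13] -> [13, -2, 21, -34, -9, -5, 30, -21, 17] -> 30
  [-17, 1, -29, -18, 47, -38] -> [-19, -1, -31, -20, 45, -40] -> [-19, -1, -31, -20, 45, -40] -> [-40, 45, -20, -31, -1, -19] -> 45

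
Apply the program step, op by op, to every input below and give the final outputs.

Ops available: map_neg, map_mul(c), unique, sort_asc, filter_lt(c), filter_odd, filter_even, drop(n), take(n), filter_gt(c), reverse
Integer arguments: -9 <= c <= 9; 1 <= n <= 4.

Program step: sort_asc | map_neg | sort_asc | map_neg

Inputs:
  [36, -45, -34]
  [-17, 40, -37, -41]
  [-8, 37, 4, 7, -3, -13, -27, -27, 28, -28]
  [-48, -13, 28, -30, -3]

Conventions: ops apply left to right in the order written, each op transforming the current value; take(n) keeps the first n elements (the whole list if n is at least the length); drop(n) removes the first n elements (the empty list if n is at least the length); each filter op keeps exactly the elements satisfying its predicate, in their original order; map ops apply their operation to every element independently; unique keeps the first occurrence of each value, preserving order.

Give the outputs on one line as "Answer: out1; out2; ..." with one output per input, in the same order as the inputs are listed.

Execution, op by op:
  [36, -45, -34] -> [-45, -34, 36] -> [45, 34, -36] -> [-36, 34, 45] -> [36, -34, -45]
  [-17, 40, -37, -41] -> [-41, -37, -17, 40] -> [41, 37, 17, -40] -> [-40, 17, 37, 41] -> [40, -17, -37, -41]
  [-8, 37, 4, 7, -3, -13, -27, -27, 28, -28] -> [-28, -27, -27, -13, -8, -3, 4, 7, 28, 37] -> [28, 27, 27, 13, 8, 3, -4, -7, -28, -37] -> [-37, -28, -7, -4, 3, 8, 13, 27, 27, 28] -> [37, 28, 7, 4, -3, -8, -13, -27, -27, -28]
  [-48, -13, 28, -30, -3] -> [-48, -30, -13, -3, 28] -> [48, 30, 13, 3, -28] -> [-28, 3, 13, 30, 48] -> [28, -3, -13, -30, -48]

[36, -34, -45]; [40, -17, -37, -41]; [37, 28, 7, 4, -3, -8, -13, -27, -27, -28]; [28, -3, -13, -30, -48]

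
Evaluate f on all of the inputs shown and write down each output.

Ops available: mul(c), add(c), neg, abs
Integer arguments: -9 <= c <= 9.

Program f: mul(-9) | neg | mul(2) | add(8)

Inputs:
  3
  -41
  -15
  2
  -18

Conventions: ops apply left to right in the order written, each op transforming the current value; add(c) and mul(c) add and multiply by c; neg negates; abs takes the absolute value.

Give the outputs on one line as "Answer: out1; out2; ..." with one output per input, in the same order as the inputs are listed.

62; -730; -262; 44; -316

Execution, op by op:
  3 -> -27 -> 27 -> 54 -> 62
  -41 -> 369 -> -369 -> -738 -> -730
  -15 -> 135 -> -135 -> -270 -> -262
  2 -> -18 -> 18 -> 36 -> 44
  -18 -> 162 -> -162 -> -324 -> -316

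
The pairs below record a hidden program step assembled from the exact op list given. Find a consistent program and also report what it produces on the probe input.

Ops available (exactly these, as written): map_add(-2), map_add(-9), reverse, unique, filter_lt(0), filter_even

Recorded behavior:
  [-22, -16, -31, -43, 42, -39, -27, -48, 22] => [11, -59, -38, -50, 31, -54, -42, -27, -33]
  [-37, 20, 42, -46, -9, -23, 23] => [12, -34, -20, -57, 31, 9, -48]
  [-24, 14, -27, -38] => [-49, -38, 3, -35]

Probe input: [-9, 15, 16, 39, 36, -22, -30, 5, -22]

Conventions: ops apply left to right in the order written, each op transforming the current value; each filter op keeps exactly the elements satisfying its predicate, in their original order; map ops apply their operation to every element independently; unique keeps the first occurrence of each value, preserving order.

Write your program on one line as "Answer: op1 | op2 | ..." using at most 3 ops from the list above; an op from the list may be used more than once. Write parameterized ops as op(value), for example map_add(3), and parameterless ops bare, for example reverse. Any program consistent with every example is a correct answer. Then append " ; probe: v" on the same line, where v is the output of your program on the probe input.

map_add(-9) | reverse | map_add(-2) ; probe: [-33, -6, -41, -33, 25, 28, 5, 4, -20]

Check, running the answer program on each example:
  [-22, -16, -31, -43, 42, -39, -27, -48, 22] -> [-31, -25, -40, -52, 33, -48, -36, -57, 13] -> [13, -57, -36, -48, 33, -52, -40, -25, -31] -> [11, -59, -38, -50, 31, -54, -42, -27, -33]
  [-37, 20, 42, -46, -9, -23, 23] -> [-46, 11, 33, -55, -18, -32, 14] -> [14, -32, -18, -55, 33, 11, -46] -> [12, -34, -20, -57, 31, 9, -48]
  [-24, 14, -27, -38] -> [-33, 5, -36, -47] -> [-47, -36, 5, -33] -> [-49, -38, 3, -35]
  probe: [-9, 15, 16, 39, 36, -22, -30, 5, -22] -> [-18, 6, 7, 30, 27, -31, -39, -4, -31] -> [-31, -4, -39, -31, 27, 30, 7, 6, -18] -> [-33, -6, -41, -33, 25, 28, 5, 4, -20]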